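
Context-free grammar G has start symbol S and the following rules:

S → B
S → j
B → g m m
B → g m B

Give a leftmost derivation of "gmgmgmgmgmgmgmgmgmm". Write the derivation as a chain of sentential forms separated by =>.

S => B   [S → B]
B => gmB   [B → g m B]
gmB => gmgmB   [B → g m B]
gmgmB => gmgmgmB   [B → g m B]
gmgmgmB => gmgmgmgmB   [B → g m B]
gmgmgmgmB => gmgmgmgmgmB   [B → g m B]
gmgmgmgmgmB => gmgmgmgmgmgmB   [B → g m B]
gmgmgmgmgmgmB => gmgmgmgmgmgmgmB   [B → g m B]
gmgmgmgmgmgmgmB => gmgmgmgmgmgmgmgmB   [B → g m B]
gmgmgmgmgmgmgmgmB => gmgmgmgmgmgmgmgmgmm   [B → g m m]

S=>B=>gmB=>gmgmB=>gmgmgmB=>gmgmgmgmB=>gmgmgmgmgmB=>gmgmgmgmgmgmB=>gmgmgmgmgmgmgmB=>gmgmgmgmgmgmgmgmB=>gmgmgmgmgmgmgmgmgmm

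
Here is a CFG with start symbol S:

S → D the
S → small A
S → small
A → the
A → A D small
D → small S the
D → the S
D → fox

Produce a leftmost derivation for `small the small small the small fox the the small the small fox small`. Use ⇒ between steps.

S ⇒ small A   [S → small A]
small A ⇒ small A D small   [A → A D small]
small A D small ⇒ small A D small D small   [A → A D small]
small A D small D small ⇒ small the D small D small   [A → the]
small the D small D small ⇒ small the small S the small D small   [D → small S the]
small the small S the small D small ⇒ small the small small A the small D small   [S → small A]
small the small small A the small D small ⇒ small the small small A D small the small D small   [A → A D small]
small the small small A D small the small D small ⇒ small the small small the D small the small D small   [A → the]
small the small small the D small the small D small ⇒ small the small small the small S the small the small D small   [D → small S the]
small the small small the small S the small the small D small ⇒ small the small small the small D the the small the small D small   [S → D the]
small the small small the small D the the small the small D small ⇒ small the small small the small fox the the small the small D small   [D → fox]
small the small small the small fox the the small the small D small ⇒ small the small small the small fox the the small the small fox small   [D → fox]

S ⇒ small A ⇒ small A D small ⇒ small A D small D small ⇒ small the D small D small ⇒ small the small S the small D small ⇒ small the small small A the small D small ⇒ small the small small A D small the small D small ⇒ small the small small the D small the small D small ⇒ small the small small the small S the small the small D small ⇒ small the small small the small D the the small the small D small ⇒ small the small small the small fox the the small the small D small ⇒ small the small small the small fox the the small the small fox small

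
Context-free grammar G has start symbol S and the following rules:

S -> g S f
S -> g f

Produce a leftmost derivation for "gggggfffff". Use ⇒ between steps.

S ⇒ gSf ⇒ ggSff ⇒ gggSfff ⇒ ggggSffff ⇒ gggggfffff

S ⇒ gSf   [S -> g S f]
gSf ⇒ ggSff   [S -> g S f]
ggSff ⇒ gggSfff   [S -> g S f]
gggSfff ⇒ ggggSffff   [S -> g S f]
ggggSffff ⇒ gggggfffff   [S -> g f]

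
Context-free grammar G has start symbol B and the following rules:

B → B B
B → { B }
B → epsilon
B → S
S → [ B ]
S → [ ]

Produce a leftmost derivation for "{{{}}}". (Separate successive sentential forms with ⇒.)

B ⇒ BB   [B → B B]
BB ⇒ BBB   [B → B B]
BBB ⇒ {B}BB   [B → { B }]
{B}BB ⇒ {{B}}BB   [B → { B }]
{{B}}BB ⇒ {{BB}}BB   [B → B B]
{{BB}}BB ⇒ {{{B}B}}BB   [B → { B }]
{{{B}B}}BB ⇒ {{{}B}}BB   [B → epsilon]
{{{}B}}BB ⇒ {{{}}}BB   [B → epsilon]
{{{}}}BB ⇒ {{{}}}B   [B → epsilon]
{{{}}}B ⇒ {{{}}}   [B → epsilon]

B ⇒ BB ⇒ BBB ⇒ {B}BB ⇒ {{B}}BB ⇒ {{BB}}BB ⇒ {{{B}B}}BB ⇒ {{{}B}}BB ⇒ {{{}}}BB ⇒ {{{}}}B ⇒ {{{}}}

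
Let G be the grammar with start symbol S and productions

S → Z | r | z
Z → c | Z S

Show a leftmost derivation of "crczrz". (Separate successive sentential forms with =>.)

S => Z => ZS => ZSS => ZSSS => cSSS => crSS => crZS => crZSS => crZSSS => crcSSS => crczSS => crczrS => crczrz

S => Z   [S → Z]
Z => ZS   [Z → Z S]
ZS => ZSS   [Z → Z S]
ZSS => ZSSS   [Z → Z S]
ZSSS => cSSS   [Z → c]
cSSS => crSS   [S → r]
crSS => crZS   [S → Z]
crZS => crZSS   [Z → Z S]
crZSS => crZSSS   [Z → Z S]
crZSSS => crcSSS   [Z → c]
crcSSS => crczSS   [S → z]
crczSS => crczrS   [S → r]
crczrS => crczrz   [S → z]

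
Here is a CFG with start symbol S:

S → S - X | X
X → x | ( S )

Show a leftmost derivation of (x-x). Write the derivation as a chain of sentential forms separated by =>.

S=>X=>(S)=>(S-X)=>(X-X)=>(x-X)=>(x-x)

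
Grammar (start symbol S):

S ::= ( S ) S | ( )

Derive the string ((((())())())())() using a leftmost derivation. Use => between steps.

S => (S)S => ((S)S)S => (((S)S)S)S => ((((S)S)S)S)S => ((((())S)S)S)S => ((((())())S)S)S => ((((())())())S)S => ((((())())())())S => ((((())())())())()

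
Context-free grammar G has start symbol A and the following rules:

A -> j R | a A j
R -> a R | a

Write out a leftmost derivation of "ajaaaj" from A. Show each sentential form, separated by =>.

A => aAj   [A -> a A j]
aAj => ajRj   [A -> j R]
ajRj => ajaRj   [R -> a R]
ajaRj => ajaaRj   [R -> a R]
ajaaRj => ajaaaj   [R -> a]

A => aAj => ajRj => ajaRj => ajaaRj => ajaaaj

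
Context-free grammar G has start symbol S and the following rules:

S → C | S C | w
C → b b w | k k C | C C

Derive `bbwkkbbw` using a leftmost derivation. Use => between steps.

S=>SC=>CC=>bbwC=>bbwkkC=>bbwkkbbw

S => SC   [S → S C]
SC => CC   [S → C]
CC => bbwC   [C → b b w]
bbwC => bbwkkC   [C → k k C]
bbwkkC => bbwkkbbw   [C → b b w]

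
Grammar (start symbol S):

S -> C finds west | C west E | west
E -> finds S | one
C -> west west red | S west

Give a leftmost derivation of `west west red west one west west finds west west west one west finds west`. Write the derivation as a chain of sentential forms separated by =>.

S => C finds west => S west finds west => C west E west finds west => S west west E west finds west => C west E west west E west finds west => west west red west E west west E west finds west => west west red west one west west E west finds west => west west red west one west west finds S west finds west => west west red west one west west finds C west E west finds west => west west red west one west west finds S west west E west finds west => west west red west one west west finds west west west E west finds west => west west red west one west west finds west west west one west finds west

S => C finds west   [S -> C finds west]
C finds west => S west finds west   [C -> S west]
S west finds west => C west E west finds west   [S -> C west E]
C west E west finds west => S west west E west finds west   [C -> S west]
S west west E west finds west => C west E west west E west finds west   [S -> C west E]
C west E west west E west finds west => west west red west E west west E west finds west   [C -> west west red]
west west red west E west west E west finds west => west west red west one west west E west finds west   [E -> one]
west west red west one west west E west finds west => west west red west one west west finds S west finds west   [E -> finds S]
west west red west one west west finds S west finds west => west west red west one west west finds C west E west finds west   [S -> C west E]
west west red west one west west finds C west E west finds west => west west red west one west west finds S west west E west finds west   [C -> S west]
west west red west one west west finds S west west E west finds west => west west red west one west west finds west west west E west finds west   [S -> west]
west west red west one west west finds west west west E west finds west => west west red west one west west finds west west west one west finds west   [E -> one]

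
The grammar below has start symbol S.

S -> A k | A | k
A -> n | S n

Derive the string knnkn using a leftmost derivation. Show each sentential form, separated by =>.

S => A => Sn => Akn => Snkn => Ankn => Snnkn => knnkn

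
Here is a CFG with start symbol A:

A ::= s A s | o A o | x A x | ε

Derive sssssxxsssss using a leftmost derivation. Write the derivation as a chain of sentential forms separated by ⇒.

A ⇒ sAs ⇒ ssAss ⇒ sssAsss ⇒ ssssAssss ⇒ sssssAsssss ⇒ sssssxAxsssss ⇒ sssssxxsssss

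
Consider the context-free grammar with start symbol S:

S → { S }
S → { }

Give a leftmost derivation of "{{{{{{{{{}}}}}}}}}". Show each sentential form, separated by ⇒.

S⇒{S}⇒{{S}}⇒{{{S}}}⇒{{{{S}}}}⇒{{{{{S}}}}}⇒{{{{{{S}}}}}}⇒{{{{{{{S}}}}}}}⇒{{{{{{{{S}}}}}}}}⇒{{{{{{{{{}}}}}}}}}

S ⇒ {S}   [S → { S }]
{S} ⇒ {{S}}   [S → { S }]
{{S}} ⇒ {{{S}}}   [S → { S }]
{{{S}}} ⇒ {{{{S}}}}   [S → { S }]
{{{{S}}}} ⇒ {{{{{S}}}}}   [S → { S }]
{{{{{S}}}}} ⇒ {{{{{{S}}}}}}   [S → { S }]
{{{{{{S}}}}}} ⇒ {{{{{{{S}}}}}}}   [S → { S }]
{{{{{{{S}}}}}}} ⇒ {{{{{{{{S}}}}}}}}   [S → { S }]
{{{{{{{{S}}}}}}}} ⇒ {{{{{{{{{}}}}}}}}}   [S → { }]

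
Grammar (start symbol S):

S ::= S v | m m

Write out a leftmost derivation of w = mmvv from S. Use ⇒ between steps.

S⇒Sv⇒Svv⇒mmvv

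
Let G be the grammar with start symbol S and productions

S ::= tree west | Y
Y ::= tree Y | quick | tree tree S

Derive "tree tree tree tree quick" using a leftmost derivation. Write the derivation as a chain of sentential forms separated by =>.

S => Y   [S ::= Y]
Y => tree tree S   [Y ::= tree tree S]
tree tree S => tree tree Y   [S ::= Y]
tree tree Y => tree tree tree Y   [Y ::= tree Y]
tree tree tree Y => tree tree tree tree Y   [Y ::= tree Y]
tree tree tree tree Y => tree tree tree tree quick   [Y ::= quick]

S => Y => tree tree S => tree tree Y => tree tree tree Y => tree tree tree tree Y => tree tree tree tree quick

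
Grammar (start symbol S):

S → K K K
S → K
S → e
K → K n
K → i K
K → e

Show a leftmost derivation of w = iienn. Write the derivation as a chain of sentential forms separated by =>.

S => K   [S → K]
K => iK   [K → i K]
iK => iKn   [K → K n]
iKn => iiKn   [K → i K]
iiKn => iiKnn   [K → K n]
iiKnn => iienn   [K → e]

S => K => iK => iKn => iiKn => iiKnn => iienn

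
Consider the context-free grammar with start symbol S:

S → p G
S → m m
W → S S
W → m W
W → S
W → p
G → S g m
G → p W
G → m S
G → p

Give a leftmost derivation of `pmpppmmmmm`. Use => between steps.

S => pG => pmS => pmpG => pmppW => pmppSS => pmpppGS => pmpppmSS => pmpppmmmS => pmpppmmmmm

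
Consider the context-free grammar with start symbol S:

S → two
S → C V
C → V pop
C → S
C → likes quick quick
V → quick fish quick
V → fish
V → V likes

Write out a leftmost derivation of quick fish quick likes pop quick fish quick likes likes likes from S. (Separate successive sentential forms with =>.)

S => C V => V pop V => V likes pop V => quick fish quick likes pop V => quick fish quick likes pop V likes => quick fish quick likes pop V likes likes => quick fish quick likes pop V likes likes likes => quick fish quick likes pop quick fish quick likes likes likes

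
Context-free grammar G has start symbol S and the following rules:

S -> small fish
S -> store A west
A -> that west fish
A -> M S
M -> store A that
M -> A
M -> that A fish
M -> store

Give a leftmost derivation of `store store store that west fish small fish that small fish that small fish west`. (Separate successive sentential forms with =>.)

S => store A west => store M S west => store store A that S west => store store M S that S west => store store store A that S that S west => store store store M S that S that S west => store store store A S that S that S west => store store store that west fish S that S that S west => store store store that west fish small fish that S that S west => store store store that west fish small fish that small fish that S west => store store store that west fish small fish that small fish that small fish west

S => store A west   [S -> store A west]
store A west => store M S west   [A -> M S]
store M S west => store store A that S west   [M -> store A that]
store store A that S west => store store M S that S west   [A -> M S]
store store M S that S west => store store store A that S that S west   [M -> store A that]
store store store A that S that S west => store store store M S that S that S west   [A -> M S]
store store store M S that S that S west => store store store A S that S that S west   [M -> A]
store store store A S that S that S west => store store store that west fish S that S that S west   [A -> that west fish]
store store store that west fish S that S that S west => store store store that west fish small fish that S that S west   [S -> small fish]
store store store that west fish small fish that S that S west => store store store that west fish small fish that small fish that S west   [S -> small fish]
store store store that west fish small fish that small fish that S west => store store store that west fish small fish that small fish that small fish west   [S -> small fish]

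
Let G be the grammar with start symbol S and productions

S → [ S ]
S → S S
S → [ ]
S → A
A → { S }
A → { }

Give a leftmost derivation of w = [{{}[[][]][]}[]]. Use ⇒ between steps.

S ⇒ [S]   [S → [ S ]]
[S] ⇒ [SS]   [S → S S]
[SS] ⇒ [AS]   [S → A]
[AS] ⇒ [{S}S]   [A → { S }]
[{S}S] ⇒ [{SS}S]   [S → S S]
[{SS}S] ⇒ [{SSS}S]   [S → S S]
[{SSS}S] ⇒ [{ASS}S]   [S → A]
[{ASS}S] ⇒ [{{}SS}S]   [A → { }]
[{{}SS}S] ⇒ [{{}[S]S}S]   [S → [ S ]]
[{{}[S]S}S] ⇒ [{{}[SS]S}S]   [S → S S]
[{{}[SS]S}S] ⇒ [{{}[[]S]S}S]   [S → [ ]]
[{{}[[]S]S}S] ⇒ [{{}[[][]]S}S]   [S → [ ]]
[{{}[[][]]S}S] ⇒ [{{}[[][]][]}S]   [S → [ ]]
[{{}[[][]][]}S] ⇒ [{{}[[][]][]}[]]   [S → [ ]]

S ⇒ [S] ⇒ [SS] ⇒ [AS] ⇒ [{S}S] ⇒ [{SS}S] ⇒ [{SSS}S] ⇒ [{ASS}S] ⇒ [{{}SS}S] ⇒ [{{}[S]S}S] ⇒ [{{}[SS]S}S] ⇒ [{{}[[]S]S}S] ⇒ [{{}[[][]]S}S] ⇒ [{{}[[][]][]}S] ⇒ [{{}[[][]][]}[]]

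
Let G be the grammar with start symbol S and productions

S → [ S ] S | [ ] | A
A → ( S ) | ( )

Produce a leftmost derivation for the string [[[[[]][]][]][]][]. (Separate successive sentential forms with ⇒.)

S ⇒ [S]S ⇒ [[S]S]S ⇒ [[[S]S]S]S ⇒ [[[[S]S]S]S]S ⇒ [[[[[]]S]S]S]S ⇒ [[[[[]][]]S]S]S ⇒ [[[[[]][]][]]S]S ⇒ [[[[[]][]][]][]]S ⇒ [[[[[]][]][]][]][]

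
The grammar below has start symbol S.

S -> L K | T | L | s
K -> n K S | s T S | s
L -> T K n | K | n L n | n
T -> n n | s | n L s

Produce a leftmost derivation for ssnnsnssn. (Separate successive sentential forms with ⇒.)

S ⇒ L ⇒ TKn ⇒ sKn ⇒ ssTSn ⇒ ssnLsSn ⇒ ssnKsSn ⇒ ssnnKSsSn ⇒ ssnnsSsSn ⇒ ssnnsLsSn ⇒ ssnnsnsSn ⇒ ssnnsnssn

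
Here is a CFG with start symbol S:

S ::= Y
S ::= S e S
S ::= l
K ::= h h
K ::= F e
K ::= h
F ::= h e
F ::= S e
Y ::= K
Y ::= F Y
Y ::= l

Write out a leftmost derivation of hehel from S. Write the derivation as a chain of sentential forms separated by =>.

S => SeS => YeS => KeS => heS => heY => heFY => heheY => hehel

S => SeS   [S ::= S e S]
SeS => YeS   [S ::= Y]
YeS => KeS   [Y ::= K]
KeS => heS   [K ::= h]
heS => heY   [S ::= Y]
heY => heFY   [Y ::= F Y]
heFY => heheY   [F ::= h e]
heheY => hehel   [Y ::= l]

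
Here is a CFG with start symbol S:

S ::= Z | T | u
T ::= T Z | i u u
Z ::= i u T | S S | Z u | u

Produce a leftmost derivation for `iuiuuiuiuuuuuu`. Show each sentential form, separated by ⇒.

S ⇒ Z ⇒ iuT ⇒ iuTZ ⇒ iuTZZ ⇒ iuTZZZ ⇒ iuiuuZZZ ⇒ iuiuuiuTZZ ⇒ iuiuuiuTZZZ ⇒ iuiuuiuTZZZZ ⇒ iuiuuiuiuuZZZZ ⇒ iuiuuiuiuuuZZZ ⇒ iuiuuiuiuuuuZZ ⇒ iuiuuiuiuuuuuZ ⇒ iuiuuiuiuuuuuu

S ⇒ Z   [S ::= Z]
Z ⇒ iuT   [Z ::= i u T]
iuT ⇒ iuTZ   [T ::= T Z]
iuTZ ⇒ iuTZZ   [T ::= T Z]
iuTZZ ⇒ iuTZZZ   [T ::= T Z]
iuTZZZ ⇒ iuiuuZZZ   [T ::= i u u]
iuiuuZZZ ⇒ iuiuuiuTZZ   [Z ::= i u T]
iuiuuiuTZZ ⇒ iuiuuiuTZZZ   [T ::= T Z]
iuiuuiuTZZZ ⇒ iuiuuiuTZZZZ   [T ::= T Z]
iuiuuiuTZZZZ ⇒ iuiuuiuiuuZZZZ   [T ::= i u u]
iuiuuiuiuuZZZZ ⇒ iuiuuiuiuuuZZZ   [Z ::= u]
iuiuuiuiuuuZZZ ⇒ iuiuuiuiuuuuZZ   [Z ::= u]
iuiuuiuiuuuuZZ ⇒ iuiuuiuiuuuuuZ   [Z ::= u]
iuiuuiuiuuuuuZ ⇒ iuiuuiuiuuuuuu   [Z ::= u]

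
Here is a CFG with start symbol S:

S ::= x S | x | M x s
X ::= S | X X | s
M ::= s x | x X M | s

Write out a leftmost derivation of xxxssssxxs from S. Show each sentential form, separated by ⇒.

S ⇒ xS ⇒ xMxs ⇒ xxXMxs ⇒ xxXXMxs ⇒ xxXXXMxs ⇒ xxXXXXMxs ⇒ xxSXXXMxs ⇒ xxxXXXMxs ⇒ xxxsXXMxs ⇒ xxxssXMxs ⇒ xxxsssMxs ⇒ xxxssssxxs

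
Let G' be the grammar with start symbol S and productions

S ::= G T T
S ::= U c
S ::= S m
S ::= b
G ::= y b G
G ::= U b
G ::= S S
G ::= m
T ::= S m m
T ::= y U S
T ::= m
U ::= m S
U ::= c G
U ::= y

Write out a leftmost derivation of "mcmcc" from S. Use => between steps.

S => Uc => mSc => mUcc => mcGcc => mcmcc

S => Uc   [S ::= U c]
Uc => mSc   [U ::= m S]
mSc => mUcc   [S ::= U c]
mUcc => mcGcc   [U ::= c G]
mcGcc => mcmcc   [G ::= m]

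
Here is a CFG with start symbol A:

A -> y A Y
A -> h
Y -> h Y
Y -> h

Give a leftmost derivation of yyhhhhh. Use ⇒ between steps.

A⇒yAY⇒yyAYY⇒yyhYY⇒yyhhYY⇒yyhhhYY⇒yyhhhhY⇒yyhhhhh

A ⇒ yAY   [A -> y A Y]
yAY ⇒ yyAYY   [A -> y A Y]
yyAYY ⇒ yyhYY   [A -> h]
yyhYY ⇒ yyhhYY   [Y -> h Y]
yyhhYY ⇒ yyhhhYY   [Y -> h Y]
yyhhhYY ⇒ yyhhhhY   [Y -> h]
yyhhhhY ⇒ yyhhhhh   [Y -> h]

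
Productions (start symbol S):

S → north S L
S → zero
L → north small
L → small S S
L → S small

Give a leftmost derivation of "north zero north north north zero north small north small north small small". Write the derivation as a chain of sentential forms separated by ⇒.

S ⇒ north S L   [S → north S L]
north S L ⇒ north zero L   [S → zero]
north zero L ⇒ north zero S small   [L → S small]
north zero S small ⇒ north zero north S L small   [S → north S L]
north zero north S L small ⇒ north zero north north S L L small   [S → north S L]
north zero north north S L L small ⇒ north zero north north north S L L L small   [S → north S L]
north zero north north north S L L L small ⇒ north zero north north north zero L L L small   [S → zero]
north zero north north north zero L L L small ⇒ north zero north north north zero north small L L small   [L → north small]
north zero north north north zero north small L L small ⇒ north zero north north north zero north small north small L small   [L → north small]
north zero north north north zero north small north small L small ⇒ north zero north north north zero north small north small north small small   [L → north small]

S ⇒ north S L ⇒ north zero L ⇒ north zero S small ⇒ north zero north S L small ⇒ north zero north north S L L small ⇒ north zero north north north S L L L small ⇒ north zero north north north zero L L L small ⇒ north zero north north north zero north small L L small ⇒ north zero north north north zero north small north small L small ⇒ north zero north north north zero north small north small north small small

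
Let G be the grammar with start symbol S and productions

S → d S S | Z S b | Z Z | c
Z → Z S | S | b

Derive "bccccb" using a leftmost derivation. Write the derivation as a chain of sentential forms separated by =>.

S => ZSb => ZSSb => ZSSSb => ZSSSSb => bSSSSb => bcSSSb => bccSSb => bcccSb => bccccb

S => ZSb   [S → Z S b]
ZSb => ZSSb   [Z → Z S]
ZSSb => ZSSSb   [Z → Z S]
ZSSSb => ZSSSSb   [Z → Z S]
ZSSSSb => bSSSSb   [Z → b]
bSSSSb => bcSSSb   [S → c]
bcSSSb => bccSSb   [S → c]
bccSSb => bcccSb   [S → c]
bcccSb => bccccb   [S → c]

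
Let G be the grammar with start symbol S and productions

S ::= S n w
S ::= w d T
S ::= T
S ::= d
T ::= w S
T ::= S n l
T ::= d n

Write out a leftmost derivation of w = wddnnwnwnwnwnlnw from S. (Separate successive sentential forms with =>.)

S => Snw => Tnw => Snlnw => Snwnlnw => Snwnwnlnw => Snwnwnwnlnw => Snwnwnwnwnlnw => wdTnwnwnwnwnlnw => wddnnwnwnwnwnlnw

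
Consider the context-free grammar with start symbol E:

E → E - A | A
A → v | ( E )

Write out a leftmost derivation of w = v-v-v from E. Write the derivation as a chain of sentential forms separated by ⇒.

E⇒E-A⇒E-A-A⇒A-A-A⇒v-A-A⇒v-v-A⇒v-v-v

E ⇒ E-A   [E → E - A]
E-A ⇒ E-A-A   [E → E - A]
E-A-A ⇒ A-A-A   [E → A]
A-A-A ⇒ v-A-A   [A → v]
v-A-A ⇒ v-v-A   [A → v]
v-v-A ⇒ v-v-v   [A → v]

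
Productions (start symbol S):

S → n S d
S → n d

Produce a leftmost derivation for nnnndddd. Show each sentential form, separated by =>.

S=>nSd=>nnSdd=>nnnSddd=>nnnndddd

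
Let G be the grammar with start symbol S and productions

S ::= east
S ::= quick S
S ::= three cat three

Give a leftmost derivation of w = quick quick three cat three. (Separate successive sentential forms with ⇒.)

S ⇒ quick S   [S ::= quick S]
quick S ⇒ quick quick S   [S ::= quick S]
quick quick S ⇒ quick quick three cat three   [S ::= three cat three]

S ⇒ quick S ⇒ quick quick S ⇒ quick quick three cat three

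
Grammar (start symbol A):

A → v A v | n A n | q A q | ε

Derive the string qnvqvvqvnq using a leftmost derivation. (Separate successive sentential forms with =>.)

A => qAq => qnAnq => qnvAvnq => qnvqAqvnq => qnvqvAvqvnq => qnvqvvqvnq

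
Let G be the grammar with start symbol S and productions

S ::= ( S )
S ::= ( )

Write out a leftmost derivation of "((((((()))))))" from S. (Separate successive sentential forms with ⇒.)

S ⇒ (S) ⇒ ((S)) ⇒ (((S))) ⇒ ((((S)))) ⇒ (((((S))))) ⇒ ((((((S)))))) ⇒ ((((((()))))))

S ⇒ (S)   [S ::= ( S )]
(S) ⇒ ((S))   [S ::= ( S )]
((S)) ⇒ (((S)))   [S ::= ( S )]
(((S))) ⇒ ((((S))))   [S ::= ( S )]
((((S)))) ⇒ (((((S)))))   [S ::= ( S )]
(((((S))))) ⇒ ((((((S))))))   [S ::= ( S )]
((((((S)))))) ⇒ ((((((()))))))   [S ::= ( )]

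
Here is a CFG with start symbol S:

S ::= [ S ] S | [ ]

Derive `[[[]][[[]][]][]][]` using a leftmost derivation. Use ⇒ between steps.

S ⇒ [S]S   [S ::= [ S ] S]
[S]S ⇒ [[S]S]S   [S ::= [ S ] S]
[[S]S]S ⇒ [[[]]S]S   [S ::= [ ]]
[[[]]S]S ⇒ [[[]][S]S]S   [S ::= [ S ] S]
[[[]][S]S]S ⇒ [[[]][[S]S]S]S   [S ::= [ S ] S]
[[[]][[S]S]S]S ⇒ [[[]][[[]]S]S]S   [S ::= [ ]]
[[[]][[[]]S]S]S ⇒ [[[]][[[]][]]S]S   [S ::= [ ]]
[[[]][[[]][]]S]S ⇒ [[[]][[[]][]][]]S   [S ::= [ ]]
[[[]][[[]][]][]]S ⇒ [[[]][[[]][]][]][]   [S ::= [ ]]

S⇒[S]S⇒[[S]S]S⇒[[[]]S]S⇒[[[]][S]S]S⇒[[[]][[S]S]S]S⇒[[[]][[[]]S]S]S⇒[[[]][[[]][]]S]S⇒[[[]][[[]][]][]]S⇒[[[]][[[]][]][]][]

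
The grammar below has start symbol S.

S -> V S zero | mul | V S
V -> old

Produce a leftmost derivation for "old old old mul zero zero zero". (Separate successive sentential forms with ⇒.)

S ⇒ V S zero ⇒ old S zero ⇒ old V S zero zero ⇒ old old S zero zero ⇒ old old V S zero zero zero ⇒ old old old S zero zero zero ⇒ old old old mul zero zero zero

S ⇒ V S zero   [S -> V S zero]
V S zero ⇒ old S zero   [V -> old]
old S zero ⇒ old V S zero zero   [S -> V S zero]
old V S zero zero ⇒ old old S zero zero   [V -> old]
old old S zero zero ⇒ old old V S zero zero zero   [S -> V S zero]
old old V S zero zero zero ⇒ old old old S zero zero zero   [V -> old]
old old old S zero zero zero ⇒ old old old mul zero zero zero   [S -> mul]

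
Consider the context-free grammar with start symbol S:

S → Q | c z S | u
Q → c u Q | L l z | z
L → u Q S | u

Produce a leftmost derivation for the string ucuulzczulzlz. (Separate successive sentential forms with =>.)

S=>Q=>Llz=>uQSlz=>ucuQSlz=>ucuLlzSlz=>ucuulzSlz=>ucuulzczSlz=>ucuulzczQlz=>ucuulzczLlzlz=>ucuulzczulzlz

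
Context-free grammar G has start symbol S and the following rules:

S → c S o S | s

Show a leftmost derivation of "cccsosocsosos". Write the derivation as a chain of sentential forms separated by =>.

S=>cSoS=>ccSoSoS=>cccSoSoSoS=>cccsoSoSoS=>cccsosoSoS=>cccsosocSoSoS=>cccsosocsoSoS=>cccsosocsosoS=>cccsosocsosos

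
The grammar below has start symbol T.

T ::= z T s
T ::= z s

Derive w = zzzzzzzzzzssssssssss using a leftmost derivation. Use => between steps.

T => zTs => zzTss => zzzTsss => zzzzTssss => zzzzzTsssss => zzzzzzTssssss => zzzzzzzTsssssss => zzzzzzzzTssssssss => zzzzzzzzzTsssssssss => zzzzzzzzzzssssssssss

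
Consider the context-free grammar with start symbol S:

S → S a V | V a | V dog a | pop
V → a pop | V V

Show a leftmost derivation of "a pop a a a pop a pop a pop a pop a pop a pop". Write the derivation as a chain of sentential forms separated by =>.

S => S a V => V a a V => a pop a a V => a pop a a V V => a pop a a V V V => a pop a a V V V V => a pop a a V V V V V => a pop a a V V V V V V => a pop a a a pop V V V V V => a pop a a a pop a pop V V V V => a pop a a a pop a pop a pop V V V => a pop a a a pop a pop a pop a pop V V => a pop a a a pop a pop a pop a pop a pop V => a pop a a a pop a pop a pop a pop a pop a pop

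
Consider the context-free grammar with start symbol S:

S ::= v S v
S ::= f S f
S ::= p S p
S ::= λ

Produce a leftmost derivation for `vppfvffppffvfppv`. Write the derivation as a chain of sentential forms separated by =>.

S => vSv   [S ::= v S v]
vSv => vpSpv   [S ::= p S p]
vpSpv => vppSppv   [S ::= p S p]
vppSppv => vppfSfppv   [S ::= f S f]
vppfSfppv => vppfvSvfppv   [S ::= v S v]
vppfvSvfppv => vppfvfSfvfppv   [S ::= f S f]
vppfvfSfvfppv => vppfvffSffvfppv   [S ::= f S f]
vppfvffSffvfppv => vppfvffpSpffvfppv   [S ::= p S p]
vppfvffpSpffvfppv => vppfvffppffvfppv   [S ::= λ]

S=>vSv=>vpSpv=>vppSppv=>vppfSfppv=>vppfvSvfppv=>vppfvfSfvfppv=>vppfvffSffvfppv=>vppfvffpSpffvfppv=>vppfvffppffvfppv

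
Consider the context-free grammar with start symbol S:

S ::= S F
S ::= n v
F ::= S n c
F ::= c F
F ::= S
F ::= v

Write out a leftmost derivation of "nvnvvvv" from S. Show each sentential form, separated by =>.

S => SF   [S ::= S F]
SF => SFF   [S ::= S F]
SFF => SFFF   [S ::= S F]
SFFF => nvFFF   [S ::= n v]
nvFFF => nvSFF   [F ::= S]
nvSFF => nvSFFF   [S ::= S F]
nvSFFF => nvnvFFF   [S ::= n v]
nvnvFFF => nvnvvFF   [F ::= v]
nvnvvFF => nvnvvvF   [F ::= v]
nvnvvvF => nvnvvvv   [F ::= v]

S => SF => SFF => SFFF => nvFFF => nvSFF => nvSFFF => nvnvFFF => nvnvvFF => nvnvvvF => nvnvvvv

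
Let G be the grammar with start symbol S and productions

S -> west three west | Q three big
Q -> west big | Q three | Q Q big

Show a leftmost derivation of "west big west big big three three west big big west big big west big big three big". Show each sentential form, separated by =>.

S => Q three big   [S -> Q three big]
Q three big => Q Q big three big   [Q -> Q Q big]
Q Q big three big => Q Q big Q big three big   [Q -> Q Q big]
Q Q big Q big three big => Q Q big Q big Q big three big   [Q -> Q Q big]
Q Q big Q big Q big three big => Q three Q big Q big Q big three big   [Q -> Q three]
Q three Q big Q big Q big three big => Q three three Q big Q big Q big three big   [Q -> Q three]
Q three three Q big Q big Q big three big => Q Q big three three Q big Q big Q big three big   [Q -> Q Q big]
Q Q big three three Q big Q big Q big three big => west big Q big three three Q big Q big Q big three big   [Q -> west big]
west big Q big three three Q big Q big Q big three big => west big west big big three three Q big Q big Q big three big   [Q -> west big]
west big west big big three three Q big Q big Q big three big => west big west big big three three west big big Q big Q big three big   [Q -> west big]
west big west big big three three west big big Q big Q big three big => west big west big big three three west big big west big big Q big three big   [Q -> west big]
west big west big big three three west big big west big big Q big three big => west big west big big three three west big big west big big west big big three big   [Q -> west big]

S => Q three big => Q Q big three big => Q Q big Q big three big => Q Q big Q big Q big three big => Q three Q big Q big Q big three big => Q three three Q big Q big Q big three big => Q Q big three three Q big Q big Q big three big => west big Q big three three Q big Q big Q big three big => west big west big big three three Q big Q big Q big three big => west big west big big three three west big big Q big Q big three big => west big west big big three three west big big west big big Q big three big => west big west big big three three west big big west big big west big big three big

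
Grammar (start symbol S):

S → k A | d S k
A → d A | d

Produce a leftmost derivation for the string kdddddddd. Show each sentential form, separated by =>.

S => kA => kdA => kddA => kdddA => kddddA => kdddddA => kddddddA => kdddddddA => kdddddddd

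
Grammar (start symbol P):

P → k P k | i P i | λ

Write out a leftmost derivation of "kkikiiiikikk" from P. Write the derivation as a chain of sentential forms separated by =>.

P=>kPk=>kkPkk=>kkiPikk=>kkikPkikk=>kkikiPikikk=>kkikiiPiikikk=>kkikiiiikikk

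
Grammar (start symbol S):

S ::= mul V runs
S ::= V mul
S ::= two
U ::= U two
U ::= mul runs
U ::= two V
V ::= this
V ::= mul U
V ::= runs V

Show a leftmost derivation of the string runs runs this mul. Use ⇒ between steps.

S ⇒ V mul   [S ::= V mul]
V mul ⇒ runs V mul   [V ::= runs V]
runs V mul ⇒ runs runs V mul   [V ::= runs V]
runs runs V mul ⇒ runs runs this mul   [V ::= this]

S ⇒ V mul ⇒ runs V mul ⇒ runs runs V mul ⇒ runs runs this mul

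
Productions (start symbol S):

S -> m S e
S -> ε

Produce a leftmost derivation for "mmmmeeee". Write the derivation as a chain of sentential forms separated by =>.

S => mSe => mmSee => mmmSeee => mmmmSeeee => mmmmeeee

S => mSe   [S -> m S e]
mSe => mmSee   [S -> m S e]
mmSee => mmmSeee   [S -> m S e]
mmmSeee => mmmmSeeee   [S -> m S e]
mmmmSeeee => mmmmeeee   [S -> ε]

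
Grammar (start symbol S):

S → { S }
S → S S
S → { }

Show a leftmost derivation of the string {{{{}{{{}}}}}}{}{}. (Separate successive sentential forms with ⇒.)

S⇒SS⇒SSS⇒{S}SS⇒{{S}}SS⇒{{{S}}}SS⇒{{{SS}}}SS⇒{{{{}S}}}SS⇒{{{{}{S}}}}SS⇒{{{{}{{S}}}}}SS⇒{{{{}{{{}}}}}}SS⇒{{{{}{{{}}}}}}{}S⇒{{{{}{{{}}}}}}{}{}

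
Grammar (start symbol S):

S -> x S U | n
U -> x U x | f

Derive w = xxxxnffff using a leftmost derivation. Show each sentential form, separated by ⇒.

S ⇒ xSU   [S -> x S U]
xSU ⇒ xxSUU   [S -> x S U]
xxSUU ⇒ xxxSUUU   [S -> x S U]
xxxSUUU ⇒ xxxxSUUUU   [S -> x S U]
xxxxSUUUU ⇒ xxxxnUUUU   [S -> n]
xxxxnUUUU ⇒ xxxxnfUUU   [U -> f]
xxxxnfUUU ⇒ xxxxnffUU   [U -> f]
xxxxnffUU ⇒ xxxxnfffU   [U -> f]
xxxxnfffU ⇒ xxxxnffff   [U -> f]

S⇒xSU⇒xxSUU⇒xxxSUUU⇒xxxxSUUUU⇒xxxxnUUUU⇒xxxxnfUUU⇒xxxxnffUU⇒xxxxnfffU⇒xxxxnffff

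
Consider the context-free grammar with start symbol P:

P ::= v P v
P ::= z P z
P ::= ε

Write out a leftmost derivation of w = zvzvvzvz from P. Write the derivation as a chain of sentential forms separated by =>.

P => zPz => zvPvz => zvzPzvz => zvzvPvzvz => zvzvvzvz

P => zPz   [P ::= z P z]
zPz => zvPvz   [P ::= v P v]
zvPvz => zvzPzvz   [P ::= z P z]
zvzPzvz => zvzvPvzvz   [P ::= v P v]
zvzvPvzvz => zvzvvzvz   [P ::= ε]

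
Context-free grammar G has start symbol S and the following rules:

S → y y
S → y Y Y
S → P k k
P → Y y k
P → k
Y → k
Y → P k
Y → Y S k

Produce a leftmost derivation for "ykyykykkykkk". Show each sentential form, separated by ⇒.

S ⇒ yYY   [S → y Y Y]
yYY ⇒ yPkY   [Y → P k]
yPkY ⇒ yYykkY   [P → Y y k]
yYykkY ⇒ yPkykkY   [Y → P k]
yPkykkY ⇒ yYykkykkY   [P → Y y k]
yYykkykkY ⇒ yYSkykkykkY   [Y → Y S k]
yYSkykkykkY ⇒ ykSkykkykkY   [Y → k]
ykSkykkykkY ⇒ ykyykykkykkY   [S → y y]
ykyykykkykkY ⇒ ykyykykkykkk   [Y → k]

S ⇒ yYY ⇒ yPkY ⇒ yYykkY ⇒ yPkykkY ⇒ yYykkykkY ⇒ yYSkykkykkY ⇒ ykSkykkykkY ⇒ ykyykykkykkY ⇒ ykyykykkykkk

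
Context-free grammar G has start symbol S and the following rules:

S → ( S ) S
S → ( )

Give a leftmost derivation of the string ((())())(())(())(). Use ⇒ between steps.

S ⇒ (S)S ⇒ ((S)S)S ⇒ ((())S)S ⇒ ((())())S ⇒ ((())())(S)S ⇒ ((())())(())S ⇒ ((())())(())(S)S ⇒ ((())())(())(())S ⇒ ((())())(())(())()

S ⇒ (S)S   [S → ( S ) S]
(S)S ⇒ ((S)S)S   [S → ( S ) S]
((S)S)S ⇒ ((())S)S   [S → ( )]
((())S)S ⇒ ((())())S   [S → ( )]
((())())S ⇒ ((())())(S)S   [S → ( S ) S]
((())())(S)S ⇒ ((())())(())S   [S → ( )]
((())())(())S ⇒ ((())())(())(S)S   [S → ( S ) S]
((())())(())(S)S ⇒ ((())())(())(())S   [S → ( )]
((())())(())(())S ⇒ ((())())(())(())()   [S → ( )]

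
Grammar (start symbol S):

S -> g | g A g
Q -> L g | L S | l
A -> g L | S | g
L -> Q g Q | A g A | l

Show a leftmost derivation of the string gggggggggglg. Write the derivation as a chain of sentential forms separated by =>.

S => gAg => ggLg => ggAgAg => ggSgAg => gggAggAg => ggggLggAg => ggggAgAggAg => ggggSgAggAg => ggggggAggAg => gggggggggAg => ggggggggggLg => gggggggggglg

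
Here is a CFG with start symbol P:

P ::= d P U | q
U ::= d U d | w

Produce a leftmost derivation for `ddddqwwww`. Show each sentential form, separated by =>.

P => dPU => ddPUU => dddPUUU => ddddPUUUU => ddddqUUUU => ddddqwUUU => ddddqwwUU => ddddqwwwU => ddddqwwww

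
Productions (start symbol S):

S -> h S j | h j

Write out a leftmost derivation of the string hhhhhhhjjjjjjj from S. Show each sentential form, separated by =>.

S => hSj   [S -> h S j]
hSj => hhSjj   [S -> h S j]
hhSjj => hhhSjjj   [S -> h S j]
hhhSjjj => hhhhSjjjj   [S -> h S j]
hhhhSjjjj => hhhhhSjjjjj   [S -> h S j]
hhhhhSjjjjj => hhhhhhSjjjjjj   [S -> h S j]
hhhhhhSjjjjjj => hhhhhhhjjjjjjj   [S -> h j]

S => hSj => hhSjj => hhhSjjj => hhhhSjjjj => hhhhhSjjjjj => hhhhhhSjjjjjj => hhhhhhhjjjjjjj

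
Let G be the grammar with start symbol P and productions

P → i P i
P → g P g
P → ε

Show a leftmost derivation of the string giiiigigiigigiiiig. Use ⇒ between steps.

P ⇒ gPg   [P → g P g]
gPg ⇒ giPig   [P → i P i]
giPig ⇒ giiPiig   [P → i P i]
giiPiig ⇒ giiiPiiig   [P → i P i]
giiiPiiig ⇒ giiiiPiiiig   [P → i P i]
giiiiPiiiig ⇒ giiiigPgiiiig   [P → g P g]
giiiigPgiiiig ⇒ giiiigiPigiiiig   [P → i P i]
giiiigiPigiiiig ⇒ giiiigigPgigiiiig   [P → g P g]
giiiigigPgigiiiig ⇒ giiiigigiPigigiiiig   [P → i P i]
giiiigigiPigigiiiig ⇒ giiiigigiigigiiiig   [P → ε]

P ⇒ gPg ⇒ giPig ⇒ giiPiig ⇒ giiiPiiig ⇒ giiiiPiiiig ⇒ giiiigPgiiiig ⇒ giiiigiPigiiiig ⇒ giiiigigPgigiiiig ⇒ giiiigigiPigigiiiig ⇒ giiiigigiigigiiiig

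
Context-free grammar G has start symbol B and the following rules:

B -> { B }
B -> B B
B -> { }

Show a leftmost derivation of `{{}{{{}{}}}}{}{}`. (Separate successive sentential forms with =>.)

B=>BB=>BBB=>{B}BB=>{BB}BB=>{{}B}BB=>{{}{B}}BB=>{{}{{B}}}BB=>{{}{{BB}}}BB=>{{}{{{}B}}}BB=>{{}{{{}{}}}}BB=>{{}{{{}{}}}}{}B=>{{}{{{}{}}}}{}{}

B => BB   [B -> B B]
BB => BBB   [B -> B B]
BBB => {B}BB   [B -> { B }]
{B}BB => {BB}BB   [B -> B B]
{BB}BB => {{}B}BB   [B -> { }]
{{}B}BB => {{}{B}}BB   [B -> { B }]
{{}{B}}BB => {{}{{B}}}BB   [B -> { B }]
{{}{{B}}}BB => {{}{{BB}}}BB   [B -> B B]
{{}{{BB}}}BB => {{}{{{}B}}}BB   [B -> { }]
{{}{{{}B}}}BB => {{}{{{}{}}}}BB   [B -> { }]
{{}{{{}{}}}}BB => {{}{{{}{}}}}{}B   [B -> { }]
{{}{{{}{}}}}{}B => {{}{{{}{}}}}{}{}   [B -> { }]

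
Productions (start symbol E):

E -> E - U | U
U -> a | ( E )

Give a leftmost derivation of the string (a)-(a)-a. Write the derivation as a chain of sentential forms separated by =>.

E=>E-U=>E-U-U=>U-U-U=>(E)-U-U=>(U)-U-U=>(a)-U-U=>(a)-(E)-U=>(a)-(U)-U=>(a)-(a)-U=>(a)-(a)-a

E => E-U   [E -> E - U]
E-U => E-U-U   [E -> E - U]
E-U-U => U-U-U   [E -> U]
U-U-U => (E)-U-U   [U -> ( E )]
(E)-U-U => (U)-U-U   [E -> U]
(U)-U-U => (a)-U-U   [U -> a]
(a)-U-U => (a)-(E)-U   [U -> ( E )]
(a)-(E)-U => (a)-(U)-U   [E -> U]
(a)-(U)-U => (a)-(a)-U   [U -> a]
(a)-(a)-U => (a)-(a)-a   [U -> a]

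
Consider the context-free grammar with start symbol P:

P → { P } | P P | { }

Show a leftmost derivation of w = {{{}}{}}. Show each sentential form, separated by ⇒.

P⇒{P}⇒{PP}⇒{{P}P}⇒{{{}}P}⇒{{{}}{}}

P ⇒ {P}   [P → { P }]
{P} ⇒ {PP}   [P → P P]
{PP} ⇒ {{P}P}   [P → { P }]
{{P}P} ⇒ {{{}}P}   [P → { }]
{{{}}P} ⇒ {{{}}{}}   [P → { }]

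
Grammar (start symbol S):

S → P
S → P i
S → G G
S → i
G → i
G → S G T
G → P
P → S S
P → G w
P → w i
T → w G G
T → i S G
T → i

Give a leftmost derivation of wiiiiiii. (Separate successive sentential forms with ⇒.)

S ⇒ GG   [S → G G]
GG ⇒ SGTG   [G → S G T]
SGTG ⇒ GGGTG   [S → G G]
GGGTG ⇒ SGTGGTG   [G → S G T]
SGTGGTG ⇒ PGTGGTG   [S → P]
PGTGGTG ⇒ wiGTGGTG   [P → w i]
wiGTGGTG ⇒ wiiTGGTG   [G → i]
wiiTGGTG ⇒ wiiiGGTG   [T → i]
wiiiGGTG ⇒ wiiiiGTG   [G → i]
wiiiiGTG ⇒ wiiiiiTG   [G → i]
wiiiiiTG ⇒ wiiiiiiG   [T → i]
wiiiiiiG ⇒ wiiiiiii   [G → i]

S ⇒ GG ⇒ SGTG ⇒ GGGTG ⇒ SGTGGTG ⇒ PGTGGTG ⇒ wiGTGGTG ⇒ wiiTGGTG ⇒ wiiiGGTG ⇒ wiiiiGTG ⇒ wiiiiiTG ⇒ wiiiiiiG ⇒ wiiiiiii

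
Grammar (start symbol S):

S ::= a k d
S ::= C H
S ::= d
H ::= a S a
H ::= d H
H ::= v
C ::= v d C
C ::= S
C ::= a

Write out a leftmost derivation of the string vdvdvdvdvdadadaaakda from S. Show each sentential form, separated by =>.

S => CH => vdCH => vdvdCH => vdvdSH => vdvdCHH => vdvdvdCHH => vdvdvdvdCHH => vdvdvdvdvdCHH => vdvdvdvdvdaHH => vdvdvdvdvdadHH => vdvdvdvdvdadaSaH => vdvdvdvdvdadadaH => vdvdvdvdvdadadaaSa => vdvdvdvdvdadadaaakda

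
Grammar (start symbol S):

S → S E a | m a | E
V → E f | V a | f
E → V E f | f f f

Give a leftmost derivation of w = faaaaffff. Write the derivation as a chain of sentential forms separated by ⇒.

S ⇒ E ⇒ VEf ⇒ VaEf ⇒ VaaEf ⇒ VaaaEf ⇒ VaaaaEf ⇒ faaaaEf ⇒ faaaaffff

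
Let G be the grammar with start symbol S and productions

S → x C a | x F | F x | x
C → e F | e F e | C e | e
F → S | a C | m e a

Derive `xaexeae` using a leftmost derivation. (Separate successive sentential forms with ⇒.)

S ⇒ xF ⇒ xaC ⇒ xaeFe ⇒ xaeSe ⇒ xaexCae ⇒ xaexeae

S ⇒ xF   [S → x F]
xF ⇒ xaC   [F → a C]
xaC ⇒ xaeFe   [C → e F e]
xaeFe ⇒ xaeSe   [F → S]
xaeSe ⇒ xaexCae   [S → x C a]
xaexCae ⇒ xaexeae   [C → e]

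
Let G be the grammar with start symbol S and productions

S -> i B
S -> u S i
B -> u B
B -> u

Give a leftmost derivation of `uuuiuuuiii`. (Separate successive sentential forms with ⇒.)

S ⇒ uSi   [S -> u S i]
uSi ⇒ uuSii   [S -> u S i]
uuSii ⇒ uuuSiii   [S -> u S i]
uuuSiii ⇒ uuuiBiii   [S -> i B]
uuuiBiii ⇒ uuuiuBiii   [B -> u B]
uuuiuBiii ⇒ uuuiuuBiii   [B -> u B]
uuuiuuBiii ⇒ uuuiuuuiii   [B -> u]

S ⇒ uSi ⇒ uuSii ⇒ uuuSiii ⇒ uuuiBiii ⇒ uuuiuBiii ⇒ uuuiuuBiii ⇒ uuuiuuuiii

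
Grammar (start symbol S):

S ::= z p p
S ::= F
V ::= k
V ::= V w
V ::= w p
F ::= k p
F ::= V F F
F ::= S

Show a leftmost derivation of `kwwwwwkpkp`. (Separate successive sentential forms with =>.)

S => F   [S ::= F]
F => VFF   [F ::= V F F]
VFF => VwFF   [V ::= V w]
VwFF => VwwFF   [V ::= V w]
VwwFF => VwwwFF   [V ::= V w]
VwwwFF => VwwwwFF   [V ::= V w]
VwwwwFF => VwwwwwFF   [V ::= V w]
VwwwwwFF => kwwwwwFF   [V ::= k]
kwwwwwFF => kwwwwwkpF   [F ::= k p]
kwwwwwkpF => kwwwwwkpkp   [F ::= k p]

S => F => VFF => VwFF => VwwFF => VwwwFF => VwwwwFF => VwwwwwFF => kwwwwwFF => kwwwwwkpF => kwwwwwkpkp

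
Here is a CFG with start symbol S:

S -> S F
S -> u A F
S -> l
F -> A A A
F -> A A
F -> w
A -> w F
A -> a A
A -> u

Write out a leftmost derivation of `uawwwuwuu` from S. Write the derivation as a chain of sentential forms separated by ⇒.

S ⇒ SF   [S -> S F]
SF ⇒ uAFF   [S -> u A F]
uAFF ⇒ uaAFF   [A -> a A]
uaAFF ⇒ uawFFF   [A -> w F]
uawFFF ⇒ uawwFF   [F -> w]
uawwFF ⇒ uawwwF   [F -> w]
uawwwF ⇒ uawwwAA   [F -> A A]
uawwwAA ⇒ uawwwuA   [A -> u]
uawwwuA ⇒ uawwwuwF   [A -> w F]
uawwwuwF ⇒ uawwwuwAA   [F -> A A]
uawwwuwAA ⇒ uawwwuwuA   [A -> u]
uawwwuwuA ⇒ uawwwuwuu   [A -> u]

S⇒SF⇒uAFF⇒uaAFF⇒uawFFF⇒uawwFF⇒uawwwF⇒uawwwAA⇒uawwwuA⇒uawwwuwF⇒uawwwuwAA⇒uawwwuwuA⇒uawwwuwuu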